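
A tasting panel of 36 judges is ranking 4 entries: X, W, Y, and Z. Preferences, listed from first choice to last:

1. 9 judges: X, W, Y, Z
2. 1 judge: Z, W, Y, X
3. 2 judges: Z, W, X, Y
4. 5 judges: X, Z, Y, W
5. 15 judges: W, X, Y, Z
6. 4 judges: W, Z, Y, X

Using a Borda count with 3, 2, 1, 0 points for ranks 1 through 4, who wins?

X: 9·3 + 1·0 + 2·1 + 5·3 + 15·2 + 4·0 = 74
W: 9·2 + 1·2 + 2·2 + 5·0 + 15·3 + 4·3 = 81
Y: 9·1 + 1·1 + 2·0 + 5·1 + 15·1 + 4·1 = 34
Z: 9·0 + 1·3 + 2·3 + 5·2 + 15·0 + 4·2 = 27
W has the highest Borda score (81).

W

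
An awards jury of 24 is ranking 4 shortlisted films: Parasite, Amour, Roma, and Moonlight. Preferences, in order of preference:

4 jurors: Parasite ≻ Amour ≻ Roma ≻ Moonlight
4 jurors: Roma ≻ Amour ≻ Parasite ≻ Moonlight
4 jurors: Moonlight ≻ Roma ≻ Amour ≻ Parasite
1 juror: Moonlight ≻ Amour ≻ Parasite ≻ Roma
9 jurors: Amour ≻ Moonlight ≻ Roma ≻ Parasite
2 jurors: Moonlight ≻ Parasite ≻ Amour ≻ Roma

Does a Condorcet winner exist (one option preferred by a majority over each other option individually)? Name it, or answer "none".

Amour vs Parasite: 18–6 for Amour.
Amour vs Roma: 16–8 for Amour.
Amour vs Moonlight: 17–7 for Amour.
Amour beats every other option head-to-head.

Amour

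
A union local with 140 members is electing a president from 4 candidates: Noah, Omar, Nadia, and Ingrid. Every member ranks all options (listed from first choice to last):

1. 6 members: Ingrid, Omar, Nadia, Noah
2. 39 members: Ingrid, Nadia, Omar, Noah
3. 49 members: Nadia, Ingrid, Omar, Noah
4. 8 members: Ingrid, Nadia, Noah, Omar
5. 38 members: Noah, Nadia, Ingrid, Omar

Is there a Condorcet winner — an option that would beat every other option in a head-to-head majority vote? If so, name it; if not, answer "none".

Nadia

Nadia vs Noah: 102–38 for Nadia.
Nadia vs Omar: 134–6 for Nadia.
Nadia vs Ingrid: 87–53 for Nadia.
Nadia beats every other option head-to-head.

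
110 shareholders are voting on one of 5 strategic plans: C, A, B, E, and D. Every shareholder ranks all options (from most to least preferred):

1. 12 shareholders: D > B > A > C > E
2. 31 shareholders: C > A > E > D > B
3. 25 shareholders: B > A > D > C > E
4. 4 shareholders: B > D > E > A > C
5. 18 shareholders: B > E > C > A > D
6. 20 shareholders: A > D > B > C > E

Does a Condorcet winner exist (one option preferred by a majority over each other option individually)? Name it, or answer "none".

Checking pairwise contests:
A beats C 61–49.
B beats A 59–51.
D beats B 63–47.
C beats E 88–22.
A beats D 94–16.
Every option loses at least one head-to-head, so there is no Condorcet winner.

none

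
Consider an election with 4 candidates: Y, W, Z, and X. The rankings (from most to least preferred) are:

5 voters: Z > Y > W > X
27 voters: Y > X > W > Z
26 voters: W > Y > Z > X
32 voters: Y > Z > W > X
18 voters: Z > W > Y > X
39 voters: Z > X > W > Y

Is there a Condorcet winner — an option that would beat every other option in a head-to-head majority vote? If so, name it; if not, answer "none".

Checking pairwise contests:
W beats Y 83–64.
Z beats W 94–53.
Y beats Z 85–62.
Y beats X 108–39.
Every option loses at least one head-to-head, so there is no Condorcet winner.

none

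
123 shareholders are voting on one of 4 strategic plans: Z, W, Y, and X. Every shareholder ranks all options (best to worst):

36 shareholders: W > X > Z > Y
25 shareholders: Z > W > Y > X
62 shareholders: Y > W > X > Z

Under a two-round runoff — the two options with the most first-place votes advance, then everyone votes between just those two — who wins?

Round 1 first-place votes: Z 25, W 36, Y 62, X 0.
Y and W advance.
Runoff: Y is preferred to W by 62 voters; W by 61.
Y wins the runoff.

Y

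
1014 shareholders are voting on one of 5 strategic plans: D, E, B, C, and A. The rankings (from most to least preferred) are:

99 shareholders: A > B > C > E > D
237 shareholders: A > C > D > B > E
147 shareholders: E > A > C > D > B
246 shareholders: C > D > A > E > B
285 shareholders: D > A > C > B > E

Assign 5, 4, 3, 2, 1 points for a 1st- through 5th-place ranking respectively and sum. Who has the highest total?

D: 99·1 + 237·3 + 147·2 + 246·4 + 285·5 = 3513
E: 99·2 + 237·1 + 147·5 + 246·2 + 285·1 = 1947
B: 99·4 + 237·2 + 147·1 + 246·1 + 285·2 = 1833
C: 99·3 + 237·4 + 147·3 + 246·5 + 285·3 = 3771
A: 99·5 + 237·5 + 147·4 + 246·3 + 285·4 = 4146
A has the highest Borda score (4146).

A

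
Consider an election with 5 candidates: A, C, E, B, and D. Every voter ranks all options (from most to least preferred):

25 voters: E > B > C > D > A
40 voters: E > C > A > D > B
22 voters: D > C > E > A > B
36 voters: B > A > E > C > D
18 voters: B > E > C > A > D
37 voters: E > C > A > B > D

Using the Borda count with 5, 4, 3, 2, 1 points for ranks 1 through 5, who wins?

E

A: 25·1 + 40·3 + 22·2 + 36·4 + 18·2 + 37·3 = 480
C: 25·3 + 40·4 + 22·4 + 36·2 + 18·3 + 37·4 = 597
E: 25·5 + 40·5 + 22·3 + 36·3 + 18·4 + 37·5 = 756
B: 25·4 + 40·1 + 22·1 + 36·5 + 18·5 + 37·2 = 506
D: 25·2 + 40·2 + 22·5 + 36·1 + 18·1 + 37·1 = 331
E has the highest Borda score (756).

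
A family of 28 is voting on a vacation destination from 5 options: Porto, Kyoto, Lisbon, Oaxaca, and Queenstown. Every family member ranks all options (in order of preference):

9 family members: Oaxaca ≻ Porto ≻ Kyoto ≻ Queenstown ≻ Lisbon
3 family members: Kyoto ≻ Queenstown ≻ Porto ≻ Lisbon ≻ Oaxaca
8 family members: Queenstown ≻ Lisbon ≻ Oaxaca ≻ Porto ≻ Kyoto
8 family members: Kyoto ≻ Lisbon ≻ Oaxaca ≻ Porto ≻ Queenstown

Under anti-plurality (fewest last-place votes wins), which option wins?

Last-place votes: Porto 0, Kyoto 8, Lisbon 9, Oaxaca 3, Queenstown 8.
Porto is ranked last by the fewest voters, so Porto wins.

Porto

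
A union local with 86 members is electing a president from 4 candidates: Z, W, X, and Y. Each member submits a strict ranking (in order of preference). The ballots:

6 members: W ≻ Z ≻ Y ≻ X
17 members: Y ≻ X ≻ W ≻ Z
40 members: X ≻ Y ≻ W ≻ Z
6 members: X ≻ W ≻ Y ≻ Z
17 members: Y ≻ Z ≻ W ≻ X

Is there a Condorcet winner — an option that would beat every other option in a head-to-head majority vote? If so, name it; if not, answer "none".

X

X vs Z: 63–23 for X.
X vs W: 63–23 for X.
X vs Y: 46–40 for X.
X beats every other option head-to-head.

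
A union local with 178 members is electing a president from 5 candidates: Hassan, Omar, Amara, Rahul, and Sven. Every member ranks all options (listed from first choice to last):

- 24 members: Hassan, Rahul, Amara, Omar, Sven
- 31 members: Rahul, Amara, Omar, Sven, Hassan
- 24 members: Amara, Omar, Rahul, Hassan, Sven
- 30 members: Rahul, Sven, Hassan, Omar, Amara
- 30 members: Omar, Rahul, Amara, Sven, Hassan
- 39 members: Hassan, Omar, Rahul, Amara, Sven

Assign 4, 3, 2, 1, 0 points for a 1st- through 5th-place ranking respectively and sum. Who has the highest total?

Hassan: 24·4 + 31·0 + 24·1 + 30·2 + 30·0 + 39·4 = 336
Omar: 24·1 + 31·2 + 24·3 + 30·1 + 30·4 + 39·3 = 425
Amara: 24·2 + 31·3 + 24·4 + 30·0 + 30·2 + 39·1 = 336
Rahul: 24·3 + 31·4 + 24·2 + 30·4 + 30·3 + 39·2 = 532
Sven: 24·0 + 31·1 + 24·0 + 30·3 + 30·1 + 39·0 = 151
Rahul has the highest Borda score (532).

Rahul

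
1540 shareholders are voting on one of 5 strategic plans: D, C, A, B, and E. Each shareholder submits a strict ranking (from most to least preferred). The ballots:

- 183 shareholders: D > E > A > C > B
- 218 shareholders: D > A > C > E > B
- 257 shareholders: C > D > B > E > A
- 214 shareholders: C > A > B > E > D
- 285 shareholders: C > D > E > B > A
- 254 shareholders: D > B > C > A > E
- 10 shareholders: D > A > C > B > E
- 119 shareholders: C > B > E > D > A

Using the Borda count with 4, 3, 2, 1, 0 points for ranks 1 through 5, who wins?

C

D: 183·4 + 218·4 + 257·3 + 214·0 + 285·3 + 254·4 + 10·4 + 119·1 = 4405
C: 183·1 + 218·2 + 257·4 + 214·4 + 285·4 + 254·2 + 10·2 + 119·4 = 4647
A: 183·2 + 218·3 + 257·0 + 214·3 + 285·0 + 254·1 + 10·3 + 119·0 = 1946
B: 183·0 + 218·0 + 257·2 + 214·2 + 285·1 + 254·3 + 10·1 + 119·3 = 2356
E: 183·3 + 218·1 + 257·1 + 214·1 + 285·2 + 254·0 + 10·0 + 119·2 = 2046
C has the highest Borda score (4647).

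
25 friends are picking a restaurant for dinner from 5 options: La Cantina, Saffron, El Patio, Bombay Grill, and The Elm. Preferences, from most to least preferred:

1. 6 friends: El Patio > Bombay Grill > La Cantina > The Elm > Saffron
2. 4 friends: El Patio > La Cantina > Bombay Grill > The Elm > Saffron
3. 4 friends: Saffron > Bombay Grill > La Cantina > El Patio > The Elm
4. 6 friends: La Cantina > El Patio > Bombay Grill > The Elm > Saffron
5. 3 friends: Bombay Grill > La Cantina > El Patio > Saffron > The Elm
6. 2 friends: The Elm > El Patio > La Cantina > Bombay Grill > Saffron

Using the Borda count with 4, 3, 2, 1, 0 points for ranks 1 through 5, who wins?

El Patio

La Cantina: 6·2 + 4·3 + 4·2 + 6·4 + 3·3 + 2·2 = 69
Saffron: 6·0 + 4·0 + 4·4 + 6·0 + 3·1 + 2·0 = 19
El Patio: 6·4 + 4·4 + 4·1 + 6·3 + 3·2 + 2·3 = 74
Bombay Grill: 6·3 + 4·2 + 4·3 + 6·2 + 3·4 + 2·1 = 64
The Elm: 6·1 + 4·1 + 4·0 + 6·1 + 3·0 + 2·4 = 24
El Patio has the highest Borda score (74).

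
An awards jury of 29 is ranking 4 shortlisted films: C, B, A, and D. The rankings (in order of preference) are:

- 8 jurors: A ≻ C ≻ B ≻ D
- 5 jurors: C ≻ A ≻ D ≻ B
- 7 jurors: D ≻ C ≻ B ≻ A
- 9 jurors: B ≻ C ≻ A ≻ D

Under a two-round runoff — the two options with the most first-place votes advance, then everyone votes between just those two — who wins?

Round 1 first-place votes: C 5, B 9, A 8, D 7.
B and A advance.
Runoff: B is preferred to A by 16 voters; A by 13.
B wins the runoff.

B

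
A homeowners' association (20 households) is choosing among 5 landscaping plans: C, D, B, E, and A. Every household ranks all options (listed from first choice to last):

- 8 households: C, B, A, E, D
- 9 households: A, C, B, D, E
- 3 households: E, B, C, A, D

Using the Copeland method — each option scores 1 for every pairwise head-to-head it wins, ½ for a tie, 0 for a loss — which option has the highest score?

C

C: beats D, B, E, and A → score 4.
D: loses to C, B, E, and A → score 0.
B: beats D, E, and A; loses to C → score 3.
E: beats D; loses to C, B, and A → score 1.
A: beats D and E; loses to C and B → score 2.
C has the best pairwise record.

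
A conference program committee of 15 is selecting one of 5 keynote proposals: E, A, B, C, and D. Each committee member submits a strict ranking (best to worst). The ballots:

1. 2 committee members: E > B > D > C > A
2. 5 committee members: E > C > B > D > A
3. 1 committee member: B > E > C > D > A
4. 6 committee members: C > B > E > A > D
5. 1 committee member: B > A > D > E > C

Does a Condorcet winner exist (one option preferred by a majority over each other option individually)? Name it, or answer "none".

Checking pairwise contests:
B beats E 8–7.
E beats A 14–1.
C beats B 11–4.
E beats C 9–6.
E beats D 14–1.
Every option loses at least one head-to-head, so there is no Condorcet winner.

none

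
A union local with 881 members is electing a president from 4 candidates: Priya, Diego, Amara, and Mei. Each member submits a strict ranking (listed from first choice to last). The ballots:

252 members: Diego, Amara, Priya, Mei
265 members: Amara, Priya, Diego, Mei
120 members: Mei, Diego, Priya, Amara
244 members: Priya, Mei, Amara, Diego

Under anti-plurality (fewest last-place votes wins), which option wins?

Last-place votes: Priya 0, Diego 244, Amara 120, Mei 517.
Priya is ranked last by the fewest voters, so Priya wins.

Priya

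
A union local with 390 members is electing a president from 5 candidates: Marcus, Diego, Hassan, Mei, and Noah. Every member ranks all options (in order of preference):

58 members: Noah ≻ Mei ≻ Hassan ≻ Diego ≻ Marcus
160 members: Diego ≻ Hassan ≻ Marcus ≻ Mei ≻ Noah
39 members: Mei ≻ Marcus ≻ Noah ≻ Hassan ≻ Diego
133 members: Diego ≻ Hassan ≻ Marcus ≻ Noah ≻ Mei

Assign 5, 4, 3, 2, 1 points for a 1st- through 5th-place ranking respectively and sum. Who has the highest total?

Diego

Marcus: 58·1 + 160·3 + 39·4 + 133·3 = 1093
Diego: 58·2 + 160·5 + 39·1 + 133·5 = 1620
Hassan: 58·3 + 160·4 + 39·2 + 133·4 = 1424
Mei: 58·4 + 160·2 + 39·5 + 133·1 = 880
Noah: 58·5 + 160·1 + 39·3 + 133·2 = 833
Diego has the highest Borda score (1620).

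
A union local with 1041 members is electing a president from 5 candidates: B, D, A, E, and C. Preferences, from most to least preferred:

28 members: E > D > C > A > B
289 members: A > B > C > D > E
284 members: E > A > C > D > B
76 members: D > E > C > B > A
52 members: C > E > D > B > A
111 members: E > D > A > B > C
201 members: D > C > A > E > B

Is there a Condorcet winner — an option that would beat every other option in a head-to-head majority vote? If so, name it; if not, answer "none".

Checking pairwise contests:
D beats B 752–289.
A beats D 573–468.
E beats A 551–490.
D beats E 566–475.
A beats C 684–357.
Every option loses at least one head-to-head, so there is no Condorcet winner.

none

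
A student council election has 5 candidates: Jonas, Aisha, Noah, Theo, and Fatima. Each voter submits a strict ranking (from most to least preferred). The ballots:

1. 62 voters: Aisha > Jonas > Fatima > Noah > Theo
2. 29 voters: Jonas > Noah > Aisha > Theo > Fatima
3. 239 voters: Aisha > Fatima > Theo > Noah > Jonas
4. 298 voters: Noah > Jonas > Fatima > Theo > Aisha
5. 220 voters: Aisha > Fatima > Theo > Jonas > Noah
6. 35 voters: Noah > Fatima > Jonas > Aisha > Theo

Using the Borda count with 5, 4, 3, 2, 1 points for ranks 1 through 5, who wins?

Fatima

Jonas: 62·4 + 29·5 + 239·1 + 298·4 + 220·2 + 35·3 = 2369
Aisha: 62·5 + 29·3 + 239·5 + 298·1 + 220·5 + 35·2 = 3060
Noah: 62·2 + 29·4 + 239·2 + 298·5 + 220·1 + 35·5 = 2603
Theo: 62·1 + 29·2 + 239·3 + 298·2 + 220·3 + 35·1 = 2128
Fatima: 62·3 + 29·1 + 239·4 + 298·3 + 220·4 + 35·4 = 3085
Fatima has the highest Borda score (3085).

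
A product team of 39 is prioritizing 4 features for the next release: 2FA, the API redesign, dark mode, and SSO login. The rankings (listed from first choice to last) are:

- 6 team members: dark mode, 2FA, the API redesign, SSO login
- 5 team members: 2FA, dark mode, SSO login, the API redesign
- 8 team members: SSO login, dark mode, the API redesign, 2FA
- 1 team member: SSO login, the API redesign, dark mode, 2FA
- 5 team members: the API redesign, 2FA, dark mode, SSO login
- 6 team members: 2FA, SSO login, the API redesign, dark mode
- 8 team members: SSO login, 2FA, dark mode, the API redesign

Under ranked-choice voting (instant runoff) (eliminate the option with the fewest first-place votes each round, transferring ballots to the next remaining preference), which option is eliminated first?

Round 1: 2FA 11, the API redesign 5, dark mode 6, SSO login 17. Eliminate the API redesign.

the API redesign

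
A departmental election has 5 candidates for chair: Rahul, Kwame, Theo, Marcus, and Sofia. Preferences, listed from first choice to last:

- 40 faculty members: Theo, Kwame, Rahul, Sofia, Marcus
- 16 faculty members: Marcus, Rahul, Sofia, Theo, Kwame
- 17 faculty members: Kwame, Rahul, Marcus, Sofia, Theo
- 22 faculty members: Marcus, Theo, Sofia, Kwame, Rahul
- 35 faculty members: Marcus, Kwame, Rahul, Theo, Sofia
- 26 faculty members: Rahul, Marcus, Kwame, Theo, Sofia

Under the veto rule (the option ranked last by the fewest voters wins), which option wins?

Last-place votes: Rahul 22, Kwame 16, Theo 17, Marcus 40, Sofia 61.
Kwame is ranked last by the fewest voters, so Kwame wins.

Kwame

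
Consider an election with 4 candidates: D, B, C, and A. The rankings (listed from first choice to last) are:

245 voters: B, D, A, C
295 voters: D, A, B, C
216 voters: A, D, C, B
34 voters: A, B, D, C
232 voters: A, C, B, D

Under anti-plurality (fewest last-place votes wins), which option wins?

A

Last-place votes: D 232, B 216, C 574, A 0.
A is ranked last by the fewest voters, so A wins.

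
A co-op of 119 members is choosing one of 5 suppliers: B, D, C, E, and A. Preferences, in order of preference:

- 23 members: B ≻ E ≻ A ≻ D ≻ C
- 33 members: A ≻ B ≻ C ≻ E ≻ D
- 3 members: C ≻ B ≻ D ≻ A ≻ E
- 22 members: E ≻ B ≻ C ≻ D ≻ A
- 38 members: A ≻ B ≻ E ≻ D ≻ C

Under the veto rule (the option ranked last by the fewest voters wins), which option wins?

B

Last-place votes: B 0, D 33, C 61, E 3, A 22.
B is ranked last by the fewest voters, so B wins.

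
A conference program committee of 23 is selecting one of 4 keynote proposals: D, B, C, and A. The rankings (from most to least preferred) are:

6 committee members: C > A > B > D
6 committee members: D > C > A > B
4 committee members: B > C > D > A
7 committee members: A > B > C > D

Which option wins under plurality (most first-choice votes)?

First-place votes: D 6, B 4, C 6, A 7.
A has the most first-place votes.

A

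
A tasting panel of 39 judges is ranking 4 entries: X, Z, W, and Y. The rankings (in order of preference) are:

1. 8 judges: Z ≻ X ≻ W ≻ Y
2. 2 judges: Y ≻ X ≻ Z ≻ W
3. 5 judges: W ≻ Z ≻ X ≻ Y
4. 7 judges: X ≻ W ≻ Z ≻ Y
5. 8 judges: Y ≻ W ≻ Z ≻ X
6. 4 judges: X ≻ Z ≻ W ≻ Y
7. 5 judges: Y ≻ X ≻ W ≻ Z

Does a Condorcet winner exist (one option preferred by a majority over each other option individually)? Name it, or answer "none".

Checking pairwise contests:
Z beats X 21–18.
W beats Z 25–14.
X beats W 26–13.
X beats Y 24–15.
Every option loses at least one head-to-head, so there is no Condorcet winner.

none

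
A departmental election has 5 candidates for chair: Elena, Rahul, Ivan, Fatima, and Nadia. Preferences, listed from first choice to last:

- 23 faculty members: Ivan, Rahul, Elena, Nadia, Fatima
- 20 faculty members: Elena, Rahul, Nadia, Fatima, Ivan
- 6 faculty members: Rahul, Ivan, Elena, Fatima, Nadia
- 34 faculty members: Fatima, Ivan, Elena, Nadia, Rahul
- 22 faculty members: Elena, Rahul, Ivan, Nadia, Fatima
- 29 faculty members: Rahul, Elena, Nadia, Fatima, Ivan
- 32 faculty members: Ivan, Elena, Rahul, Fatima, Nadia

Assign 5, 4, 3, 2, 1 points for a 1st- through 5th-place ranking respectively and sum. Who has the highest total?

Elena: 23·3 + 20·5 + 6·3 + 34·3 + 22·5 + 29·4 + 32·4 = 643
Rahul: 23·4 + 20·4 + 6·5 + 34·1 + 22·4 + 29·5 + 32·3 = 565
Ivan: 23·5 + 20·1 + 6·4 + 34·4 + 22·3 + 29·1 + 32·5 = 550
Fatima: 23·1 + 20·2 + 6·2 + 34·5 + 22·1 + 29·2 + 32·2 = 389
Nadia: 23·2 + 20·3 + 6·1 + 34·2 + 22·2 + 29·3 + 32·1 = 343
Elena has the highest Borda score (643).

Elena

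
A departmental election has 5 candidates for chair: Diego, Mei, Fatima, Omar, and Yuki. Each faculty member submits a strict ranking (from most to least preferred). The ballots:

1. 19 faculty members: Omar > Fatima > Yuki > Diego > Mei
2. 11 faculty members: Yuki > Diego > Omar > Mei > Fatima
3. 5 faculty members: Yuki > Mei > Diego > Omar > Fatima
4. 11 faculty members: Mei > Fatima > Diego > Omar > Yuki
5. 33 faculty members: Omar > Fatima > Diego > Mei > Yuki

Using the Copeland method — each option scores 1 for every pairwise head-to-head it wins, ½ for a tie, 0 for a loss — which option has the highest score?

Omar

Diego: beats Mei and Yuki; loses to Fatima and Omar → score 2.
Mei: beats Yuki; loses to Diego, Fatima, and Omar → score 1.
Fatima: beats Diego, Mei, and Yuki; loses to Omar → score 3.
Omar: beats Diego, Mei, Fatima, and Yuki → score 4.
Yuki: loses to Diego, Mei, Fatima, and Omar → score 0.
Omar has the best pairwise record.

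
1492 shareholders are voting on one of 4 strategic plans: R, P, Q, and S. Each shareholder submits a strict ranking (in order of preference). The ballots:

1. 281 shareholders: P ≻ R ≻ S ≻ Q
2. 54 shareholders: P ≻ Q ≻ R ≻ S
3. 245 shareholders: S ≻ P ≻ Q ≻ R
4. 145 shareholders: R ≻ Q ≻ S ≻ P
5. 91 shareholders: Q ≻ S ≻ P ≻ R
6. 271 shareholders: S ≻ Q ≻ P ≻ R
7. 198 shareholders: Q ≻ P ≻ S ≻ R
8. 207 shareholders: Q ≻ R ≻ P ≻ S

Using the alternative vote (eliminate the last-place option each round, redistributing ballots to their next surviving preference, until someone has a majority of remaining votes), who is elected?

Round 1: R 145, P 335, Q 496, S 516. Eliminate R.
Round 2: P 335, Q 641, S 516. Eliminate P.
Round 3: Q 695, S 797. S has a majority.

S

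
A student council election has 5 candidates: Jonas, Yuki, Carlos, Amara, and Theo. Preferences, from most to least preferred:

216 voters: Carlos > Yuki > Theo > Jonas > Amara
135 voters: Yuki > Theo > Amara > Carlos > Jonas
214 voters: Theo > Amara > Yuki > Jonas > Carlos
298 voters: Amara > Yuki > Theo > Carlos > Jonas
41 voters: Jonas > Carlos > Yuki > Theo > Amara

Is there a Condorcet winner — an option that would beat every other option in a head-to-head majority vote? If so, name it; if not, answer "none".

none

Checking pairwise contests:
Yuki beats Jonas 863–41.
Amara beats Yuki 512–392.
Yuki beats Carlos 647–257.
Theo beats Amara 606–298.
Yuki beats Theo 690–214.
Every option loses at least one head-to-head, so there is no Condorcet winner.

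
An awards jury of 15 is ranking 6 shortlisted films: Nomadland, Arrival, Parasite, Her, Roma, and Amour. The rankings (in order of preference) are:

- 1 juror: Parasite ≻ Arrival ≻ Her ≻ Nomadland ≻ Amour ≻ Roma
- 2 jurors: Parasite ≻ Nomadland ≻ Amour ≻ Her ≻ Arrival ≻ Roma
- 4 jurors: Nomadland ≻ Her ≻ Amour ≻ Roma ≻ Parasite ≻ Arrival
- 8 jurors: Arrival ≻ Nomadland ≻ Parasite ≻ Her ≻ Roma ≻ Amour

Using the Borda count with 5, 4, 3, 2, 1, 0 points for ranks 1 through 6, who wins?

Nomadland: 1·2 + 2·4 + 4·5 + 8·4 = 62
Arrival: 1·4 + 2·1 + 4·0 + 8·5 = 46
Parasite: 1·5 + 2·5 + 4·1 + 8·3 = 43
Her: 1·3 + 2·2 + 4·4 + 8·2 = 39
Roma: 1·0 + 2·0 + 4·2 + 8·1 = 16
Amour: 1·1 + 2·3 + 4·3 + 8·0 = 19
Nomadland has the highest Borda score (62).

Nomadland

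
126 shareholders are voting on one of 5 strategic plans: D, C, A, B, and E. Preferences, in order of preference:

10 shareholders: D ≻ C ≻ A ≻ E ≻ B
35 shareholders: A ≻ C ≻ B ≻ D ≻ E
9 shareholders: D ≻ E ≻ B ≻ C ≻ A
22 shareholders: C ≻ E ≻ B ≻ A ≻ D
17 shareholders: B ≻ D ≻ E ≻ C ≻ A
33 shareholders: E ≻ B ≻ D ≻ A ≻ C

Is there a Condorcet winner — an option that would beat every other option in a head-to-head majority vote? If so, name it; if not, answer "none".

Checking pairwise contests:
B beats D 107–19.
D beats C 69–57.
D beats A 69–57.
C beats B 67–59.
D beats E 71–55.
Every option loses at least one head-to-head, so there is no Condorcet winner.

none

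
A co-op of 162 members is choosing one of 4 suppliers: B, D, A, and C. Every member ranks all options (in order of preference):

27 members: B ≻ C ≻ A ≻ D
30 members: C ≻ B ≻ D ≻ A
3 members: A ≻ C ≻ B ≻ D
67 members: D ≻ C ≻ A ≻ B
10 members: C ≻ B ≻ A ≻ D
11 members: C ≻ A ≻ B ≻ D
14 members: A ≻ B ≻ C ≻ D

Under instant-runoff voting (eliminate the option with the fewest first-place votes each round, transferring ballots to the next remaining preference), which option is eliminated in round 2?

Round 1: B 27, D 67, A 17, C 51. Eliminate A.
Round 2: B 41, D 67, C 54. Eliminate B.

B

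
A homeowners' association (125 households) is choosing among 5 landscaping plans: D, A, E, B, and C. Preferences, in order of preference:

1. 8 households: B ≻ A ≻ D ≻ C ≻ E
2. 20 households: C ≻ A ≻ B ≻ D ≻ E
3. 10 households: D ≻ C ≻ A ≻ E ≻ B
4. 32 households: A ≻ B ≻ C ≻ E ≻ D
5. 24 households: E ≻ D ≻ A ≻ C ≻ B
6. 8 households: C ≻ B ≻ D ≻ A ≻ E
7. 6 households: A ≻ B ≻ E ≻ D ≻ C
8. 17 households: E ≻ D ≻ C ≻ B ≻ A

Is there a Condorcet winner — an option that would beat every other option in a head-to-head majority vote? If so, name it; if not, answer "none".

A vs D: 66–59 for A.
A vs E: 84–41 for A.
A vs B: 92–33 for A.
A vs C: 70–55 for A.
A beats every other option head-to-head.

A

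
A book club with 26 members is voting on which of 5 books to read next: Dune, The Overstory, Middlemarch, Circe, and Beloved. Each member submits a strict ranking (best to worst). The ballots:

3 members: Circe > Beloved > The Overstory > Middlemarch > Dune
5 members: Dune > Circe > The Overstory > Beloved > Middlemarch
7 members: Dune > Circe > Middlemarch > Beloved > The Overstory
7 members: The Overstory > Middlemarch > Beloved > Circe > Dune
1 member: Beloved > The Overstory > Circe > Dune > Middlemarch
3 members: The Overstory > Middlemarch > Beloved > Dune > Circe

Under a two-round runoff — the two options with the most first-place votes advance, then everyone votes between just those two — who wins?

The Overstory

Round 1 first-place votes: Dune 12, The Overstory 10, Middlemarch 0, Circe 3, Beloved 1.
Dune and The Overstory advance.
Runoff: Dune is preferred to The Overstory by 12 voters; The Overstory by 14.
The Overstory wins the runoff.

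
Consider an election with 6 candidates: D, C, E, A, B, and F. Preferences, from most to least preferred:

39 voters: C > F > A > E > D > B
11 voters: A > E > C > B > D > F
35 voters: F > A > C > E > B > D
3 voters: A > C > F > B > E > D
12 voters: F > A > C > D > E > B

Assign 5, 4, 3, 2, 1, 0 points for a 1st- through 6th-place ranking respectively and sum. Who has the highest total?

F

D: 39·1 + 11·1 + 35·0 + 3·0 + 12·2 = 74
C: 39·5 + 11·3 + 35·3 + 3·4 + 12·3 = 381
E: 39·2 + 11·4 + 35·2 + 3·1 + 12·1 = 207
A: 39·3 + 11·5 + 35·4 + 3·5 + 12·4 = 375
B: 39·0 + 11·2 + 35·1 + 3·2 + 12·0 = 63
F: 39·4 + 11·0 + 35·5 + 3·3 + 12·5 = 400
F has the highest Borda score (400).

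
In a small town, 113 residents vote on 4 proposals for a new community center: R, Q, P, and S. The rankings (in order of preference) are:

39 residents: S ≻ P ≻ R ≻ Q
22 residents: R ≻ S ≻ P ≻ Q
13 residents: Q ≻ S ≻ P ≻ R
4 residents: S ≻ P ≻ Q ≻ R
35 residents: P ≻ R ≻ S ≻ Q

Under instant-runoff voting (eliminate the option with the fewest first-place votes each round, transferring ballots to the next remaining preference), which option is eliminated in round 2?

R

Round 1: R 22, Q 13, P 35, S 43. Eliminate Q.
Round 2: R 22, P 35, S 56. Eliminate R.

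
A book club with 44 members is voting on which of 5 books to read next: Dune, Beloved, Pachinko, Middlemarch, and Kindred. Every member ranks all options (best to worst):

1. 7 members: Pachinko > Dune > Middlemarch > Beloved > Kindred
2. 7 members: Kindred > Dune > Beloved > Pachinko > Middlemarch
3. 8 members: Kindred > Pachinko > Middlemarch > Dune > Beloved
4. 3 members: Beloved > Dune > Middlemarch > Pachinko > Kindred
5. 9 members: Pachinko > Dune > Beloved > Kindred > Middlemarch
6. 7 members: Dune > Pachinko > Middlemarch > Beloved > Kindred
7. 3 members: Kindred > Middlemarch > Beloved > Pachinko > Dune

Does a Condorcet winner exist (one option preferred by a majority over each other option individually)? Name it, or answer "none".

Pachinko

Pachinko vs Dune: 27–17 for Pachinko.
Pachinko vs Beloved: 31–13 for Pachinko.
Pachinko vs Middlemarch: 38–6 for Pachinko.
Pachinko vs Kindred: 26–18 for Pachinko.
Pachinko beats every other option head-to-head.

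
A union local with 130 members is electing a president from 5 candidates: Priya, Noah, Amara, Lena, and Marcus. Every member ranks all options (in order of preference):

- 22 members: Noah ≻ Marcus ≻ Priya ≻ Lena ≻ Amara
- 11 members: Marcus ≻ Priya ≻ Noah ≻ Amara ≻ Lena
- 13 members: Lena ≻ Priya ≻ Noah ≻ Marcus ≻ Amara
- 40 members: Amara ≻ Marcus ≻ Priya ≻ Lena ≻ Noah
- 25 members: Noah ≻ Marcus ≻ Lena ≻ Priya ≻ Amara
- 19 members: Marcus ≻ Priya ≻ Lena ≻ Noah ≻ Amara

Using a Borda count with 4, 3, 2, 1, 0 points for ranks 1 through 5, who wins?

Priya: 22·2 + 11·3 + 13·3 + 40·2 + 25·1 + 19·3 = 278
Noah: 22·4 + 11·2 + 13·2 + 40·0 + 25·4 + 19·1 = 255
Amara: 22·0 + 11·1 + 13·0 + 40·4 + 25·0 + 19·0 = 171
Lena: 22·1 + 11·0 + 13·4 + 40·1 + 25·2 + 19·2 = 202
Marcus: 22·3 + 11·4 + 13·1 + 40·3 + 25·3 + 19·4 = 394
Marcus has the highest Borda score (394).

Marcus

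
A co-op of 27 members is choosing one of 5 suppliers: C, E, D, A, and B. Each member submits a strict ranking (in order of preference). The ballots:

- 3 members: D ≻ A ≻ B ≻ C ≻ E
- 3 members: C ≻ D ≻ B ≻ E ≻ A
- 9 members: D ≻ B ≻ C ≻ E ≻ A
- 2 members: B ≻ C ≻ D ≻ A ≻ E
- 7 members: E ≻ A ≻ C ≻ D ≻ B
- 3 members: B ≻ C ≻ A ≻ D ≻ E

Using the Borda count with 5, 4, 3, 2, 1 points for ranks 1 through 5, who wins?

C: 3·2 + 3·5 + 9·3 + 2·4 + 7·3 + 3·4 = 89
E: 3·1 + 3·2 + 9·2 + 2·1 + 7·5 + 3·1 = 67
D: 3·5 + 3·4 + 9·5 + 2·3 + 7·2 + 3·2 = 98
A: 3·4 + 3·1 + 9·1 + 2·2 + 7·4 + 3·3 = 65
B: 3·3 + 3·3 + 9·4 + 2·5 + 7·1 + 3·5 = 86
D has the highest Borda score (98).

D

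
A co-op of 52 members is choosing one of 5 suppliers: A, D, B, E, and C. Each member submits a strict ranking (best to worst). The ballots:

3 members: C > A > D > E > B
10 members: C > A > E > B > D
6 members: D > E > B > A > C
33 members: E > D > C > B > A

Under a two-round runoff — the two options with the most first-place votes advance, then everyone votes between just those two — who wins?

Round 1 first-place votes: A 0, D 6, B 0, E 33, C 13.
E and C advance.
Runoff: E is preferred to C by 39 voters; C by 13.
E wins the runoff.

E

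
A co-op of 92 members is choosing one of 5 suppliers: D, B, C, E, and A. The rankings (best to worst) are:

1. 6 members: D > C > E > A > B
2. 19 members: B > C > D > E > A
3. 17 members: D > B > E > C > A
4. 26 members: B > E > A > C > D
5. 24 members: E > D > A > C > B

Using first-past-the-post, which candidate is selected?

First-place votes: D 23, B 45, C 0, E 24, A 0.
B has the most first-place votes.

B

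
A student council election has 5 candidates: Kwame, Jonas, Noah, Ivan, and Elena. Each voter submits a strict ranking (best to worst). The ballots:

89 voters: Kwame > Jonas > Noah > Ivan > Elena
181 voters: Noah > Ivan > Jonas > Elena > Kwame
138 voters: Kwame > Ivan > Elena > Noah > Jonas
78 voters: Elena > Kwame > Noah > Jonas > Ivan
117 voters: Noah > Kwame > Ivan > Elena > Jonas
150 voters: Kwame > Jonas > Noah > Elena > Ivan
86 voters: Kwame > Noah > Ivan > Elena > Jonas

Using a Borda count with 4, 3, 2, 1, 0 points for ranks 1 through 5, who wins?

Kwame

Kwame: 89·4 + 181·0 + 138·4 + 78·3 + 117·3 + 150·4 + 86·4 = 2437
Jonas: 89·3 + 181·2 + 138·0 + 78·1 + 117·0 + 150·3 + 86·0 = 1157
Noah: 89·2 + 181·4 + 138·1 + 78·2 + 117·4 + 150·2 + 86·3 = 2222
Ivan: 89·1 + 181·3 + 138·3 + 78·0 + 117·2 + 150·0 + 86·2 = 1452
Elena: 89·0 + 181·1 + 138·2 + 78·4 + 117·1 + 150·1 + 86·1 = 1122
Kwame has the highest Borda score (2437).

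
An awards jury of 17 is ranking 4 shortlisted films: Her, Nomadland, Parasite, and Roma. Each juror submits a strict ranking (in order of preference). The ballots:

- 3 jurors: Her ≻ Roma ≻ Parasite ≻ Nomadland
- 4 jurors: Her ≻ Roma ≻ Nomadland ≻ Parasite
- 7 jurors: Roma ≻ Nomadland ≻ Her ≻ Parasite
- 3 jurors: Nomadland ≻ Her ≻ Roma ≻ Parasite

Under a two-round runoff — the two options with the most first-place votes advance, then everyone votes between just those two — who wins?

Round 1 first-place votes: Her 7, Nomadland 3, Parasite 0, Roma 7.
Roma and Her advance.
Runoff: Roma is preferred to Her by 7 voters; Her by 10.
Her wins the runoff.

Her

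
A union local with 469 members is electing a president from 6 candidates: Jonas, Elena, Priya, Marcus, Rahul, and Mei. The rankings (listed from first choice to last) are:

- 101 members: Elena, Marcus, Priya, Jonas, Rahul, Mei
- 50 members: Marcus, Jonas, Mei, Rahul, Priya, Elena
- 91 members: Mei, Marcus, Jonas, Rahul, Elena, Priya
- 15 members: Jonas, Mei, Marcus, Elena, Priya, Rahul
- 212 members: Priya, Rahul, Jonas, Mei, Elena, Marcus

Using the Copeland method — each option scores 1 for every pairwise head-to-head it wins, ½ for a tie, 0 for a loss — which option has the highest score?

Priya

Jonas: beats Elena, Rahul, and Mei; loses to Priya and Marcus → score 3.
Elena: beats Marcus; loses to Jonas, Priya, Rahul, and Mei → score 1.
Priya: beats Jonas, Elena, Rahul, and Mei; loses to Marcus → score 4.
Marcus: beats Jonas, Priya, and Rahul; loses to Elena and Mei → score 3.
Rahul: beats Elena and Mei; loses to Jonas, Priya, and Marcus → score 2.
Mei: beats Elena and Marcus; loses to Jonas, Priya, and Rahul → score 2.
Priya has the best pairwise record.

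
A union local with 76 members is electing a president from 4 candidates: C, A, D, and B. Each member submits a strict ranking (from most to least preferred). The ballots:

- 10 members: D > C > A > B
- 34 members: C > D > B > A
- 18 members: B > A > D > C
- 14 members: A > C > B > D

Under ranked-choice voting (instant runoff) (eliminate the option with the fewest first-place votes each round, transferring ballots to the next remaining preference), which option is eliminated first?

D

Round 1: C 34, A 14, D 10, B 18. Eliminate D.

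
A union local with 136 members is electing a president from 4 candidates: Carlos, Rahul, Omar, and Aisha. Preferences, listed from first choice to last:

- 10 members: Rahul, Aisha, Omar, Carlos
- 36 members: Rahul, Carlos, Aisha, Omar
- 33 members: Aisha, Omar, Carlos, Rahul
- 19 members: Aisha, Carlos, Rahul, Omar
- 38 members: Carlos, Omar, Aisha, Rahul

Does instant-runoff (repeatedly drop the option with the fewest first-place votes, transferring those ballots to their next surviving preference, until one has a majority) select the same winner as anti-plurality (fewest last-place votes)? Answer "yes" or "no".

yes

Instant-runoff — R1 Carlos 38, Rahul 46, Omar 0, Aisha 52 (Omar out); R2 Carlos 38, Rahul 46, Aisha 52 (Carlos out); R3 Rahul 46, Aisha 90 (Aisha winner). Winner: Aisha.
Anti-plurality — last-place votes: Carlos 10, Rahul 71, Omar 55, Aisha 0. Winner: Aisha.
The two methods agree.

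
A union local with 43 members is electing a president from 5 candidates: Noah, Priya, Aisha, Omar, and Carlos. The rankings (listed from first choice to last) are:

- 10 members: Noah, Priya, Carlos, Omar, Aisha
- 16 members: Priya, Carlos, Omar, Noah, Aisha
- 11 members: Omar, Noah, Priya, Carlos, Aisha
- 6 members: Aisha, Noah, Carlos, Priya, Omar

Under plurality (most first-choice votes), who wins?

Priya

First-place votes: Noah 10, Priya 16, Aisha 6, Omar 11, Carlos 0.
Priya has the most first-place votes.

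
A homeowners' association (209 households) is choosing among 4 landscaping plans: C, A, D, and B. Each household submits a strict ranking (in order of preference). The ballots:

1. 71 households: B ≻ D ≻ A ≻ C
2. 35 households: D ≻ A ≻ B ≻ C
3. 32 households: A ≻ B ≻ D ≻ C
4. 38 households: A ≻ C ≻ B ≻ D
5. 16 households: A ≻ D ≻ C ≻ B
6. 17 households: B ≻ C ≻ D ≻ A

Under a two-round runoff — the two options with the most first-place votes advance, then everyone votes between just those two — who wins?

A

Round 1 first-place votes: C 0, A 86, D 35, B 88.
B and A advance.
Runoff: B is preferred to A by 88 voters; A by 121.
A wins the runoff.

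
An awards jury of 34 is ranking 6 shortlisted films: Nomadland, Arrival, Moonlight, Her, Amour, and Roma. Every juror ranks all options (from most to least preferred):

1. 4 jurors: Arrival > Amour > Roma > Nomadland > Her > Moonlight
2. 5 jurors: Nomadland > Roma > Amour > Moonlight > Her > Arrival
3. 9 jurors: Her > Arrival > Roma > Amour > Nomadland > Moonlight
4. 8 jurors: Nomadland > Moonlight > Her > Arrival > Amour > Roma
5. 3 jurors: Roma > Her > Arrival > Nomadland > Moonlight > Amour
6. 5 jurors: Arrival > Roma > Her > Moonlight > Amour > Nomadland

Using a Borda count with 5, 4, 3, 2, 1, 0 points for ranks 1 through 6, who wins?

Nomadland: 4·2 + 5·5 + 9·1 + 8·5 + 3·2 + 5·0 = 88
Arrival: 4·5 + 5·0 + 9·4 + 8·2 + 3·3 + 5·5 = 106
Moonlight: 4·0 + 5·2 + 9·0 + 8·4 + 3·1 + 5·2 = 55
Her: 4·1 + 5·1 + 9·5 + 8·3 + 3·4 + 5·3 = 105
Amour: 4·4 + 5·3 + 9·2 + 8·1 + 3·0 + 5·1 = 62
Roma: 4·3 + 5·4 + 9·3 + 8·0 + 3·5 + 5·4 = 94
Arrival has the highest Borda score (106).

Arrival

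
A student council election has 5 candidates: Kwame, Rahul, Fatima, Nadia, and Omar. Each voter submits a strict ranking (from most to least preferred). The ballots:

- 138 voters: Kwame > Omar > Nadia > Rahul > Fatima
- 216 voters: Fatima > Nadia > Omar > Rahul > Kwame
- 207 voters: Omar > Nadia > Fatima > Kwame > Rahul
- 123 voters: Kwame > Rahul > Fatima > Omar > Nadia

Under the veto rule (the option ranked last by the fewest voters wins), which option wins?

Omar

Last-place votes: Kwame 216, Rahul 207, Fatima 138, Nadia 123, Omar 0.
Omar is ranked last by the fewest voters, so Omar wins.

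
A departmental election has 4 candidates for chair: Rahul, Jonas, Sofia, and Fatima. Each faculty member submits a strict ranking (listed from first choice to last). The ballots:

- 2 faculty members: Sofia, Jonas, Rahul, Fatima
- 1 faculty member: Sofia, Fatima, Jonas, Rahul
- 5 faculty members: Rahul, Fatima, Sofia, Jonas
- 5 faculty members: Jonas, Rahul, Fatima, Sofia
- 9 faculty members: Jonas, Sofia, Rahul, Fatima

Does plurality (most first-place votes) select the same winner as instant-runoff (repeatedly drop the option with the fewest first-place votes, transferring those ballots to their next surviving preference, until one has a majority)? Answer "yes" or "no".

yes

Plurality — first-place votes: Rahul 5, Jonas 14, Sofia 3, Fatima 0. Winner: Jonas.
Instant-runoff — R1 Rahul 5, Jonas 14, Sofia 3, Fatima 0 (Jonas winner). Winner: Jonas.
The two methods agree.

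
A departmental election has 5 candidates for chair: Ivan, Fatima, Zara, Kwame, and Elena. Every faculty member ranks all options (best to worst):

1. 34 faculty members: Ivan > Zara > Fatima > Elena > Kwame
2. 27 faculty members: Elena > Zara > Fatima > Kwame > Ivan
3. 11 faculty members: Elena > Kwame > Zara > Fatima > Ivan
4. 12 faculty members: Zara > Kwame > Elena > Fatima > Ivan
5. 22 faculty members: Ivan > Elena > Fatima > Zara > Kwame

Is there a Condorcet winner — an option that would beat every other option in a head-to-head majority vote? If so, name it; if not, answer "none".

Ivan

Ivan vs Fatima: 56–50 for Ivan.
Ivan vs Zara: 56–50 for Ivan.
Ivan vs Kwame: 56–50 for Ivan.
Ivan vs Elena: 56–50 for Ivan.
Ivan beats every other option head-to-head.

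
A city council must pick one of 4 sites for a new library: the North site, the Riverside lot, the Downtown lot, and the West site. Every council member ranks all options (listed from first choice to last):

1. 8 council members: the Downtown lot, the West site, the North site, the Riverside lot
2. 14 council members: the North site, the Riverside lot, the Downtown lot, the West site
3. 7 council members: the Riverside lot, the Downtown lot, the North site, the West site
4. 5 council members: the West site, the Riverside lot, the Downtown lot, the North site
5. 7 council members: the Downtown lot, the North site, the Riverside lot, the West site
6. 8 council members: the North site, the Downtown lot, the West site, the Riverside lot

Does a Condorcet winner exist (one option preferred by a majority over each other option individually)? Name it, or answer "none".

Checking pairwise contests:
the Downtown lot beats the North site 27–22.
the North site beats the Riverside lot 37–12.
the Riverside lot beats the Downtown lot 26–23.
the North site beats the West site 36–13.
Every option loses at least one head-to-head, so there is no Condorcet winner.

none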